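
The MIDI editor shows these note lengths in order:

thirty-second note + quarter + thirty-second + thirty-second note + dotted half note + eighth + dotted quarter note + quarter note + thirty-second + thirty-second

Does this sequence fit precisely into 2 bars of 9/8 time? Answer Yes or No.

No

One bar of 9/8 = 36 thirty-second notes, so 2 bars = 72.
Express everything in thirty-second notes: thirty-second note = 1; quarter = 8; thirty-second = 1; thirty-second note = 1; dotted half note = 24; eighth = 4; dotted quarter note = 12; quarter note = 8; thirty-second = 1; thirty-second = 1.
Altogether 1 + 8 + 1 + 1 + 24 + 4 + 12 + 8 + 1 + 1 = 61.
61 falls short of 72, so the answer is No.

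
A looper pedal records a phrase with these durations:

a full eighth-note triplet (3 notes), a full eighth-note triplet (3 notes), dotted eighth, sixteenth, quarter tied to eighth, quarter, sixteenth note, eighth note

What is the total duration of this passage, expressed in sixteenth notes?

In sixteenth notes: a full eighth-note triplet (3 notes) (three triplet eighths span one quarter) = 4; a full eighth-note triplet (3 notes) (three triplet eighths span one quarter) = 4; dotted eighth = 3; sixteenth = 1; quarter tied to eighth (quarter + eighth) = 6; quarter = 4; sixteenth note = 1; eighth note = 2.
Adding: 4 + 4 + 3 + 1 + 6 + 4 + 1 + 2 = 25 sixteenth notes.

25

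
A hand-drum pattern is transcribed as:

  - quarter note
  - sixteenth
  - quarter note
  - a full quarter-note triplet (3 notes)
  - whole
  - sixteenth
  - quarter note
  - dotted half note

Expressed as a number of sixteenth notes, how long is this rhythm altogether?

Express everything in sixteenth notes: quarter note = 4; sixteenth = 1; quarter note = 4; a full quarter-note triplet (3 notes) (three triplet quarters span one half) = 8; whole = 16; sixteenth = 1; quarter note = 4; dotted half note = 12.
Adding: 4 + 1 + 4 + 8 + 16 + 1 + 4 + 12 = 50 sixteenth notes.

50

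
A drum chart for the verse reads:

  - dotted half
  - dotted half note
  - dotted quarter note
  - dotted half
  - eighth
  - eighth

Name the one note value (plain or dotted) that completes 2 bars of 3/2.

eighth note

2 bars of 3/2 = 24 eighth notes.
Convert each value to eighth notes: dotted half = 6; dotted half note = 6; dotted quarter note = 3; dotted half = 6; eighth = 1; eighth = 1.
Total: 6 + 6 + 3 + 6 + 1 + 1 = 23.
Remaining: 24 − 23 = 1 eighth note, which is a eighth note.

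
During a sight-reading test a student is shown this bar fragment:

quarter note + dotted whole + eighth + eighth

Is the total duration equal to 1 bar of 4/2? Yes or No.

Yes

One bar of 4/2 = 16 eighth notes.
Working in eighth notes: quarter note = 2; dotted whole = 12; eighth = 1; eighth = 1.
Adding: 2 + 12 + 1 + 1 = 16.
16 equals 16, so the answer is Yes.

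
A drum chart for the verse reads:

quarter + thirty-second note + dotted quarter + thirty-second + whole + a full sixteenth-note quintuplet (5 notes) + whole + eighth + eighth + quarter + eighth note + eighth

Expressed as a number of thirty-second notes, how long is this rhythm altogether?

118

Convert each value to thirty-second notes: quarter = 8; thirty-second note = 1; dotted quarter = 12; thirty-second = 1; whole = 32; a full sixteenth-note quintuplet (5 notes) (five quintuplet sixteenths span one quarter) = 8; whole = 32; eighth = 4; eighth = 4; quarter = 8; eighth note = 4; eighth = 4.
Adding: 8 + 1 + 12 + 1 + 32 + 8 + 32 + 4 + 4 + 8 + 4 + 4 = 118 thirty-second notes.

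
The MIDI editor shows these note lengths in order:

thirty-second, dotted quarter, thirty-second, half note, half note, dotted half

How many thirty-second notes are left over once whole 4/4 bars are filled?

One bar of 4/4 = 32 thirty-second notes.
Working in thirty-second notes: thirty-second = 1; dotted quarter = 12; thirty-second = 1; half note = 16; half note = 16; dotted half = 24.
Sum: 1 + 12 + 1 + 16 + 16 + 24 = 70.
70 ÷ 32 = 2 complete bars with 6 thirty-second notes remaining.

6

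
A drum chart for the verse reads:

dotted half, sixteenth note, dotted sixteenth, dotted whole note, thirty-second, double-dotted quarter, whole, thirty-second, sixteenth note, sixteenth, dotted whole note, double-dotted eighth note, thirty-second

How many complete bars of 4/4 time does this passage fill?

One bar of 4/4 = 32 thirty-second notes.
Express everything in thirty-second notes: dotted half = 24; sixteenth note = 2; dotted sixteenth = 3; dotted whole note = 48; thirty-second = 1; double-dotted quarter = 14; whole = 32; thirty-second = 1; sixteenth note = 2; sixteenth = 2; dotted whole note = 48; double-dotted eighth note = 7; thirty-second = 1.
Total: 24 + 2 + 3 + 48 + 1 + 14 + 32 + 1 + 2 + 2 + 48 + 7 + 1 = 185.
185 ÷ 32 = 5 complete bars with 25 left over.

5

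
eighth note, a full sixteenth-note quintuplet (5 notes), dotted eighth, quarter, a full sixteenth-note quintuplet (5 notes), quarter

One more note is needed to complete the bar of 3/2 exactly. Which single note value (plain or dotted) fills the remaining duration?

The bar of 3/2 = 24 sixteenth notes.
Express everything in sixteenth notes: eighth note = 2; a full sixteenth-note quintuplet (5 notes) (five quintuplet sixteenths span one quarter) = 4; dotted eighth = 3; quarter = 4; a full sixteenth-note quintuplet (5 notes) (five quintuplet sixteenths span one quarter) = 4; quarter = 4.
Sum: 2 + 4 + 3 + 4 + 4 + 4 = 21.
Remaining: 24 − 21 = 3 sixteenth notes, which is a dotted eighth note.

dotted eighth note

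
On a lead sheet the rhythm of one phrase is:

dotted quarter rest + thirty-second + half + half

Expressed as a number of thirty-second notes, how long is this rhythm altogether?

Working in thirty-second notes: dotted quarter rest = 12; thirty-second = 1; half = 16; half = 16.
Total: 12 + 1 + 16 + 16 = 45 thirty-second notes.

45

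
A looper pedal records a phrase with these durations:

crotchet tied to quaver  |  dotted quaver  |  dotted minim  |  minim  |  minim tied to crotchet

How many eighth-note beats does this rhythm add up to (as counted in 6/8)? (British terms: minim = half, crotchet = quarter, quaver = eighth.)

One eighth-note beat = 2 sixteenth notes.
Convert each value to sixteenth notes: crotchet tied to quaver (crotchet + quaver) = 6; dotted quaver = 3; dotted minim = 12; minim = 8; minim tied to crotchet (minim + crotchet) = 12.
Adding: 6 + 3 + 12 + 8 + 12 = 41.
41 ÷ 2 = 20.5 beats.

20.5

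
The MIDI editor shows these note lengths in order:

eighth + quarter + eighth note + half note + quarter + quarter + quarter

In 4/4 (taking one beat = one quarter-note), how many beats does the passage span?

One quarter-note beat = 2 eighth notes.
Working in eighth notes: eighth = 1; quarter = 2; eighth note = 1; half note = 4; quarter = 2; quarter = 2; quarter = 2.
Sum: 1 + 2 + 1 + 4 + 2 + 2 + 2 = 14.
14 ÷ 2 = 7 beats.

7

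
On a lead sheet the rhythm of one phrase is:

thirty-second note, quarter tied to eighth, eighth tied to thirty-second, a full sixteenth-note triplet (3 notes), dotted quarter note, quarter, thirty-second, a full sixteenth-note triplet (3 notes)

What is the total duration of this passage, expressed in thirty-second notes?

47

Each duration in thirty-second notes: thirty-second note = 1; quarter tied to eighth (quarter + eighth) = 12; eighth tied to thirty-second (eighth + thirty-second) = 5; a full sixteenth-note triplet (3 notes) (three triplet sixteenths span one eighth) = 4; dotted quarter note = 12; quarter = 8; thirty-second = 1; a full sixteenth-note triplet (3 notes) (three triplet sixteenths span one eighth) = 4.
Adding: 1 + 12 + 5 + 4 + 12 + 8 + 1 + 4 = 47 thirty-second notes.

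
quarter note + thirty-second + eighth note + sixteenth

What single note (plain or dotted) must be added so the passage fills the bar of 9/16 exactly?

dotted sixteenth note

The bar of 9/16 = 18 thirty-second notes.
Each duration in thirty-second notes: quarter note = 8; thirty-second = 1; eighth note = 4; sixteenth = 2.
Adding: 8 + 1 + 4 + 2 = 15.
Remaining: 18 − 15 = 3 thirty-second notes, which is a dotted sixteenth note.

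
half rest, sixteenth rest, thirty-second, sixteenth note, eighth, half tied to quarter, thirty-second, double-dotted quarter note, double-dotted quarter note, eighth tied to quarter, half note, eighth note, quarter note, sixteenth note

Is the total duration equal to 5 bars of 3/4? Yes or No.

One bar of 3/4 = 24 thirty-second notes, so 5 bars = 120.
Working in thirty-second notes: half rest = 16; sixteenth rest = 2; thirty-second = 1; sixteenth note = 2; eighth = 4; half tied to quarter (half + quarter) = 24; thirty-second = 1; double-dotted quarter note = 14; double-dotted quarter note = 14; eighth tied to quarter (eighth + quarter) = 12; half note = 16; eighth note = 4; quarter note = 8; sixteenth note = 2.
Altogether 16 + 2 + 1 + 2 + 4 + 24 + 1 + 14 + 14 + 12 + 16 + 4 + 8 + 2 = 120.
120 equals 120, so the answer is Yes.

Yes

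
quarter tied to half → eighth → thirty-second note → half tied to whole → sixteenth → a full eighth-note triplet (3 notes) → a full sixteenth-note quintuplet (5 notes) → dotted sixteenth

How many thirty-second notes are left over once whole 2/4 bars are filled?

2

One bar of 2/4 = 16 thirty-second notes.
Each duration in thirty-second notes: quarter tied to half (quarter + half) = 24; eighth = 4; thirty-second note = 1; half tied to whole (half + whole) = 48; sixteenth = 2; a full eighth-note triplet (3 notes) (three triplet eighths span one quarter) = 8; a full sixteenth-note quintuplet (5 notes) (five quintuplet sixteenths span one quarter) = 8; dotted sixteenth = 3.
Sum: 24 + 4 + 1 + 48 + 2 + 8 + 8 + 3 = 98.
98 ÷ 16 = 6 complete bars with 2 thirty-second notes remaining.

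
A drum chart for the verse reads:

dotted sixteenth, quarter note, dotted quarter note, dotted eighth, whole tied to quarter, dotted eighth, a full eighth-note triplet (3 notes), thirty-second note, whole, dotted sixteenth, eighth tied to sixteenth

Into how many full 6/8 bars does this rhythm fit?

5

One bar of 6/8 = 24 thirty-second notes.
Each duration in thirty-second notes: dotted sixteenth = 3; quarter note = 8; dotted quarter note = 12; dotted eighth = 6; whole tied to quarter (whole + quarter) = 40; dotted eighth = 6; a full eighth-note triplet (3 notes) (three triplet eighths span one quarter) = 8; thirty-second note = 1; whole = 32; dotted sixteenth = 3; eighth tied to sixteenth (eighth + sixteenth) = 6.
Sum: 3 + 8 + 12 + 6 + 40 + 6 + 8 + 1 + 32 + 3 + 6 = 125.
125 ÷ 24 = 5 complete bars with 5 left over.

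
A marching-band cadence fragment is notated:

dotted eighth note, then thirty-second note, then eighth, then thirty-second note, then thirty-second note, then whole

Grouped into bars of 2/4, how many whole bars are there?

One bar of 2/4 = 16 thirty-second notes.
Working in thirty-second notes: dotted eighth note = 6; thirty-second note = 1; eighth = 4; thirty-second note = 1; thirty-second note = 1; whole = 32.
Sum: 6 + 1 + 4 + 1 + 1 + 32 = 45.
45 ÷ 16 = 2 complete bars with 13 left over.

2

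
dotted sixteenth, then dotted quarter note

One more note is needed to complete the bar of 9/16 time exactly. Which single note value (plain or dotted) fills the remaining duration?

dotted sixteenth note

The bar of 9/16 = 18 thirty-second notes.
Working in thirty-second notes: dotted sixteenth = 3; dotted quarter note = 12.
Sum: 3 + 12 = 15.
Remaining: 18 − 15 = 3 thirty-second notes, which is a dotted sixteenth note.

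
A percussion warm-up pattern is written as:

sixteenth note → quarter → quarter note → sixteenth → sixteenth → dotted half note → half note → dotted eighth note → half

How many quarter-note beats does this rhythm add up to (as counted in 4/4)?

One quarter-note beat = 4 sixteenth notes.
In sixteenth notes: sixteenth note = 1; quarter = 4; quarter note = 4; sixteenth = 1; sixteenth = 1; dotted half note = 12; half note = 8; dotted eighth note = 3; half = 8.
Altogether 1 + 4 + 4 + 1 + 1 + 12 + 8 + 3 + 8 = 42.
42 ÷ 4 = 10.5 beats.

10.5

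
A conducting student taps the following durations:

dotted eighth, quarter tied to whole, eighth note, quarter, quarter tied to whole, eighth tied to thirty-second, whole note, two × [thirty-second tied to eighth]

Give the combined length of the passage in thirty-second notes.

Each duration in thirty-second notes: dotted eighth = 6; quarter tied to whole (quarter + whole) = 40; eighth note = 4; quarter = 8; quarter tied to whole (quarter + whole) = 40; eighth tied to thirty-second (eighth + thirty-second) = 5; whole note = 32; thirty-second tied to eighth (thirty-second + eighth) = 5; thirty-second tied to eighth (thirty-second + eighth) = 5.
Adding: 6 + 40 + 4 + 8 + 40 + 5 + 32 + 5 + 5 = 145 thirty-second notes.

145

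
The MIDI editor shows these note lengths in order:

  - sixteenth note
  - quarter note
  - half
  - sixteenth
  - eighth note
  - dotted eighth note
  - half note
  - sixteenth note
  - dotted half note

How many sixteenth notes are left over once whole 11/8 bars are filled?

One bar of 11/8 = 22 sixteenth notes.
In sixteenth notes: sixteenth note = 1; quarter note = 4; half = 8; sixteenth = 1; eighth note = 2; dotted eighth note = 3; half note = 8; sixteenth note = 1; dotted half note = 12.
Altogether 1 + 4 + 8 + 1 + 2 + 3 + 8 + 1 + 12 = 40.
40 ÷ 22 = 1 complete bar with 18 sixteenth notes remaining.

18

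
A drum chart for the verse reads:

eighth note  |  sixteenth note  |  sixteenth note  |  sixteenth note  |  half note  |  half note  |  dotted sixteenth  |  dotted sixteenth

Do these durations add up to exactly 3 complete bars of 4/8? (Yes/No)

One bar of 4/8 = 16 thirty-second notes, so 3 bars = 48.
In thirty-second notes: eighth note = 4; sixteenth note = 2; sixteenth note = 2; sixteenth note = 2; half note = 16; half note = 16; dotted sixteenth = 3; dotted sixteenth = 3.
Total: 4 + 2 + 2 + 2 + 16 + 16 + 3 + 3 = 48.
48 equals 48, so the answer is Yes.

Yes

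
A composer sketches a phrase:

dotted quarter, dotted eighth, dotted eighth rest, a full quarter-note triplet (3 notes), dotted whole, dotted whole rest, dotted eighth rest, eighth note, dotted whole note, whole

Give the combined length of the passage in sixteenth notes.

Each duration in sixteenth notes: dotted quarter = 6; dotted eighth = 3; dotted eighth rest = 3; a full quarter-note triplet (3 notes) (three triplet quarters span one half) = 8; dotted whole = 24; dotted whole rest = 24; dotted eighth rest = 3; eighth note = 2; dotted whole note = 24; whole = 16.
Adding: 6 + 3 + 3 + 8 + 24 + 24 + 3 + 2 + 24 + 16 = 113 sixteenth notes.

113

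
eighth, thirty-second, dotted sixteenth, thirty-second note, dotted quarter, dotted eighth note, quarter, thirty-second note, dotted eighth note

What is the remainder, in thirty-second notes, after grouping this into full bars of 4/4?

10

One bar of 4/4 = 32 thirty-second notes.
Convert each value to thirty-second notes: eighth = 4; thirty-second = 1; dotted sixteenth = 3; thirty-second note = 1; dotted quarter = 12; dotted eighth note = 6; quarter = 8; thirty-second note = 1; dotted eighth note = 6.
Altogether 4 + 1 + 3 + 1 + 12 + 6 + 8 + 1 + 6 = 42.
42 ÷ 32 = 1 complete bar with 10 thirty-second notes remaining.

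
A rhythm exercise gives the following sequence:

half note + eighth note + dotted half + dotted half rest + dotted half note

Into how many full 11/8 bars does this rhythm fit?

One bar of 11/8 = 11 eighth notes.
Each duration in eighth notes: half note = 4; eighth note = 1; dotted half = 6; dotted half rest = 6; dotted half note = 6.
Adding: 4 + 1 + 6 + 6 + 6 = 23.
23 ÷ 11 = 2 complete bars with 1 left over.

2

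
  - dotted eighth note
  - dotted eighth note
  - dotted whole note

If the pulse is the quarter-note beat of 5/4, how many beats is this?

One quarter-note beat = 4 sixteenth notes.
Working in sixteenth notes: dotted eighth note = 3; dotted eighth note = 3; dotted whole note = 24.
Sum: 3 + 3 + 24 = 30.
30 ÷ 4 = 7.5 beats.

7.5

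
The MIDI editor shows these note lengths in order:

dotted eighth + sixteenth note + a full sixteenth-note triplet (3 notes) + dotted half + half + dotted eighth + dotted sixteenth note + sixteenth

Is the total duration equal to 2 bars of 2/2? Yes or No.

One bar of 2/2 = 32 thirty-second notes, so 2 bars = 64.
Express everything in thirty-second notes: dotted eighth = 6; sixteenth note = 2; a full sixteenth-note triplet (3 notes) (three triplet sixteenths span one eighth) = 4; dotted half = 24; half = 16; dotted eighth = 6; dotted sixteenth note = 3; sixteenth = 2.
Total: 6 + 2 + 4 + 24 + 16 + 6 + 3 + 2 = 63.
63 falls short of 64, so the answer is No.

No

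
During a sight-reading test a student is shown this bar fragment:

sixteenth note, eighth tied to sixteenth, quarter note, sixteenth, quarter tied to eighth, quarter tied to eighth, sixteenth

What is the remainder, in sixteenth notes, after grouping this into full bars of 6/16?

One bar of 6/16 = 6 sixteenth notes.
Convert each value to sixteenth notes: sixteenth note = 1; eighth tied to sixteenth (eighth + sixteenth) = 3; quarter note = 4; sixteenth = 1; quarter tied to eighth (quarter + eighth) = 6; quarter tied to eighth (quarter + eighth) = 6; sixteenth = 1.
Adding: 1 + 3 + 4 + 1 + 6 + 6 + 1 = 22.
22 ÷ 6 = 3 complete bars with 4 sixteenth notes remaining.

4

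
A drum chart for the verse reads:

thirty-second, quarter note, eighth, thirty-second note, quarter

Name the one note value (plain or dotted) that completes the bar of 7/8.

The bar of 7/8 = 28 thirty-second notes.
Express everything in thirty-second notes: thirty-second = 1; quarter note = 8; eighth = 4; thirty-second note = 1; quarter = 8.
Sum: 1 + 8 + 4 + 1 + 8 = 22.
Remaining: 28 − 22 = 6 thirty-second notes, which is a dotted eighth note.

dotted eighth note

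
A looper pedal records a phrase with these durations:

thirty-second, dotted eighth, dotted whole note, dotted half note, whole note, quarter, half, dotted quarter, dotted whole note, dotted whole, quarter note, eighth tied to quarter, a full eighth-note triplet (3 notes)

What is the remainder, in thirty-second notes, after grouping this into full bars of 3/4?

7

One bar of 3/4 = 24 thirty-second notes.
Each duration in thirty-second notes: thirty-second = 1; dotted eighth = 6; dotted whole note = 48; dotted half note = 24; whole note = 32; quarter = 8; half = 16; dotted quarter = 12; dotted whole note = 48; dotted whole = 48; quarter note = 8; eighth tied to quarter (eighth + quarter) = 12; a full eighth-note triplet (3 notes) (three triplet eighths span one quarter) = 8.
Adding: 1 + 6 + 48 + 24 + 32 + 8 + 16 + 12 + 48 + 48 + 8 + 12 + 8 = 271.
271 ÷ 24 = 11 complete bars with 7 thirty-second notes remaining.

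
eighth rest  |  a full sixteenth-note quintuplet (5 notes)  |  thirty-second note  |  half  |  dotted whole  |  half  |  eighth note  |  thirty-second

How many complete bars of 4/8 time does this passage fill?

6

One bar of 4/8 = 16 thirty-second notes.
Convert each value to thirty-second notes: eighth rest = 4; a full sixteenth-note quintuplet (5 notes) (five quintuplet sixteenths span one quarter) = 8; thirty-second note = 1; half = 16; dotted whole = 48; half = 16; eighth note = 4; thirty-second = 1.
Adding: 4 + 8 + 1 + 16 + 48 + 16 + 4 + 1 = 98.
98 ÷ 16 = 6 complete bars with 2 left over.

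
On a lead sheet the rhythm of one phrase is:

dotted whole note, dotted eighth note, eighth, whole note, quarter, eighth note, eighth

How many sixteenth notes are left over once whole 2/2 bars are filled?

5

One bar of 2/2 = 16 sixteenth notes.
In sixteenth notes: dotted whole note = 24; dotted eighth note = 3; eighth = 2; whole note = 16; quarter = 4; eighth note = 2; eighth = 2.
Total: 24 + 3 + 2 + 16 + 4 + 2 + 2 = 53.
53 ÷ 16 = 3 complete bars with 5 sixteenth notes remaining.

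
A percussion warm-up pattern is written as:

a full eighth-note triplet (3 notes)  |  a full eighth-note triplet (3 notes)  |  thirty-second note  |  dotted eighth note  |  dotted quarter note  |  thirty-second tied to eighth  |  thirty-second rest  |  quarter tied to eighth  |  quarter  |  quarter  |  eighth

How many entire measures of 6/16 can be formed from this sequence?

6

One bar of 6/16 = 12 thirty-second notes.
In thirty-second notes: a full eighth-note triplet (3 notes) (three triplet eighths span one quarter) = 8; a full eighth-note triplet (3 notes) (three triplet eighths span one quarter) = 8; thirty-second note = 1; dotted eighth note = 6; dotted quarter note = 12; thirty-second tied to eighth (thirty-second + eighth) = 5; thirty-second rest = 1; quarter tied to eighth (quarter + eighth) = 12; quarter = 8; quarter = 8; eighth = 4.
Adding: 8 + 8 + 1 + 6 + 12 + 5 + 1 + 12 + 8 + 8 + 4 = 73.
73 ÷ 12 = 6 complete bars with 1 left over.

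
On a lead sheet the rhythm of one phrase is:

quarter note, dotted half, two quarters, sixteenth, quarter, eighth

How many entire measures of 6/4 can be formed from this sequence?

One bar of 6/4 = 24 sixteenth notes.
Convert each value to sixteenth notes: quarter note = 4; dotted half = 12; quarter = 4; quarter = 4; sixteenth = 1; quarter = 4; eighth = 2.
Sum: 4 + 12 + 4 + 4 + 1 + 4 + 2 = 31.
31 ÷ 24 = 1 complete bar with 7 left over.

1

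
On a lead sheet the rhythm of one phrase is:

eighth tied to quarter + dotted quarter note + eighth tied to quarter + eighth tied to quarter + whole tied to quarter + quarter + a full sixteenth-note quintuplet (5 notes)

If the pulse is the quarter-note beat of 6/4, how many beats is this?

13

One quarter-note beat = 2 eighth notes.
Express everything in eighth notes: eighth tied to quarter (eighth + quarter) = 3; dotted quarter note = 3; eighth tied to quarter (eighth + quarter) = 3; eighth tied to quarter (eighth + quarter) = 3; whole tied to quarter (whole + quarter) = 10; quarter = 2; a full sixteenth-note quintuplet (5 notes) (five quintuplet sixteenths span one quarter) = 2.
Adding: 3 + 3 + 3 + 3 + 10 + 2 + 2 = 26.
26 ÷ 2 = 13 beats.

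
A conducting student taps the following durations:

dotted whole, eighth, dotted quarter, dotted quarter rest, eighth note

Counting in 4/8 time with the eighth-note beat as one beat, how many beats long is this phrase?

20

One eighth-note beat = 2 sixteenth notes.
Express everything in sixteenth notes: dotted whole = 24; eighth = 2; dotted quarter = 6; dotted quarter rest = 6; eighth note = 2.
Sum: 24 + 2 + 6 + 6 + 2 = 40.
40 ÷ 2 = 20 beats.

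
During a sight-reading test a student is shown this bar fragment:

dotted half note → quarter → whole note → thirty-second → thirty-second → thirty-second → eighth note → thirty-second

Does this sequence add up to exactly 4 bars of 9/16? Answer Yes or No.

Yes

One bar of 9/16 = 18 thirty-second notes, so 4 bars = 72.
Each duration in thirty-second notes: dotted half note = 24; quarter = 8; whole note = 32; thirty-second = 1; thirty-second = 1; thirty-second = 1; eighth note = 4; thirty-second = 1.
Sum: 24 + 8 + 32 + 1 + 1 + 1 + 4 + 1 = 72.
72 equals 72, so the answer is Yes.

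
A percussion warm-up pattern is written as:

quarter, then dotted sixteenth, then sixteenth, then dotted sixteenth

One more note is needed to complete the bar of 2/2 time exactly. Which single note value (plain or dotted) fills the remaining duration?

half note

The bar of 2/2 = 32 thirty-second notes.
Convert each value to thirty-second notes: quarter = 8; dotted sixteenth = 3; sixteenth = 2; dotted sixteenth = 3.
Sum: 8 + 3 + 2 + 3 = 16.
Remaining: 32 − 16 = 16 thirty-second notes, which is a half note.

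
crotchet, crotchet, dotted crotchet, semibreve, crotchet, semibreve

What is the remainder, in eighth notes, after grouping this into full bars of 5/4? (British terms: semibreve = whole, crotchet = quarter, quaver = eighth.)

One bar of 5/4 = 10 eighth notes.
Working in eighth notes: crotchet = 2; crotchet = 2; dotted crotchet = 3; semibreve = 8; crotchet = 2; semibreve = 8.
Adding: 2 + 2 + 3 + 8 + 2 + 8 = 25.
25 ÷ 10 = 2 complete bars with 5 eighth notes remaining.

5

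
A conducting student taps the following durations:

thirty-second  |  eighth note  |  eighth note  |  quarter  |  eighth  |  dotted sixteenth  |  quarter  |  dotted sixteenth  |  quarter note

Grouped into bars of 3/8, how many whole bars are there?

One bar of 3/8 = 12 thirty-second notes.
Working in thirty-second notes: thirty-second = 1; eighth note = 4; eighth note = 4; quarter = 8; eighth = 4; dotted sixteenth = 3; quarter = 8; dotted sixteenth = 3; quarter note = 8.
Total: 1 + 4 + 4 + 8 + 4 + 3 + 8 + 3 + 8 = 43.
43 ÷ 12 = 3 complete bars with 7 left over.

3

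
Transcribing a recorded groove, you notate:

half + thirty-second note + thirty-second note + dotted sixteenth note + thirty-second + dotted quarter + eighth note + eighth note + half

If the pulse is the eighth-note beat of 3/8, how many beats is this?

One eighth-note beat = 4 thirty-second notes.
Convert each value to thirty-second notes: half = 16; thirty-second note = 1; thirty-second note = 1; dotted sixteenth note = 3; thirty-second = 1; dotted quarter = 12; eighth note = 4; eighth note = 4; half = 16.
Sum: 16 + 1 + 1 + 3 + 1 + 12 + 4 + 4 + 16 = 58.
58 ÷ 4 = 14.5 beats.

14.5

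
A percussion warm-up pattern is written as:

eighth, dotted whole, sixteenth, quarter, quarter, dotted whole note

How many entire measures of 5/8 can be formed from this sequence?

One bar of 5/8 = 10 sixteenth notes.
Working in sixteenth notes: eighth = 2; dotted whole = 24; sixteenth = 1; quarter = 4; quarter = 4; dotted whole note = 24.
Adding: 2 + 24 + 1 + 4 + 4 + 24 = 59.
59 ÷ 10 = 5 complete bars with 9 left over.

5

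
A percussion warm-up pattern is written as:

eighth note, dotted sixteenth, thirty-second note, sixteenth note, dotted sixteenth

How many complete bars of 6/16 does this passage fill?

1

One bar of 6/16 = 12 thirty-second notes.
Working in thirty-second notes: eighth note = 4; dotted sixteenth = 3; thirty-second note = 1; sixteenth note = 2; dotted sixteenth = 3.
Adding: 4 + 3 + 1 + 2 + 3 = 13.
13 ÷ 12 = 1 complete bar with 1 left over.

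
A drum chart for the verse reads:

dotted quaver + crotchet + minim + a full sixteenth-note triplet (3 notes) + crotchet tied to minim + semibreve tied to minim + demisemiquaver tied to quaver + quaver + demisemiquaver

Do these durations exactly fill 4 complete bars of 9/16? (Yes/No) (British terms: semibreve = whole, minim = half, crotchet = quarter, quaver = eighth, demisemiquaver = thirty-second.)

One bar of 9/16 = 18 thirty-second notes, so 4 bars = 72.
Convert each value to thirty-second notes: dotted quaver = 6; crotchet = 8; minim = 16; a full sixteenth-note triplet (3 notes) (three triplet sixteenths span one eighth) = 4; crotchet tied to minim (crotchet + minim) = 24; semibreve tied to minim (semibreve + minim) = 48; demisemiquaver tied to quaver (demisemiquaver + quaver) = 5; quaver = 4; demisemiquaver = 1.
Total: 6 + 8 + 16 + 4 + 24 + 48 + 5 + 4 + 1 = 116.
116 exceeds 72, so the answer is No.

No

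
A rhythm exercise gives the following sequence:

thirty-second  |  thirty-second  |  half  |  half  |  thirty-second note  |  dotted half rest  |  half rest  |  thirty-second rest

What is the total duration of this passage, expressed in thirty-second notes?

Each duration in thirty-second notes: thirty-second = 1; thirty-second = 1; half = 16; half = 16; thirty-second note = 1; dotted half rest = 24; half rest = 16; thirty-second rest = 1.
Total: 1 + 1 + 16 + 16 + 1 + 24 + 16 + 1 = 76 thirty-second notes.

76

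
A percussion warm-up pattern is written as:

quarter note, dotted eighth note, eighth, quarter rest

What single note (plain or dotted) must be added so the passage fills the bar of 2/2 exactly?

dotted eighth note

The bar of 2/2 = 16 sixteenth notes.
In sixteenth notes: quarter note = 4; dotted eighth note = 3; eighth = 2; quarter rest = 4.
Altogether 4 + 3 + 2 + 4 = 13.
Remaining: 16 − 13 = 3 sixteenth notes, which is a dotted eighth note.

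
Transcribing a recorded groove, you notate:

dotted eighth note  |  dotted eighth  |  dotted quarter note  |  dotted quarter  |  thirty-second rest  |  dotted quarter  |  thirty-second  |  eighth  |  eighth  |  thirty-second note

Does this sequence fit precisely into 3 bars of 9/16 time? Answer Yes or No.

No

One bar of 9/16 = 18 thirty-second notes, so 3 bars = 54.
Express everything in thirty-second notes: dotted eighth note = 6; dotted eighth = 6; dotted quarter note = 12; dotted quarter = 12; thirty-second rest = 1; dotted quarter = 12; thirty-second = 1; eighth = 4; eighth = 4; thirty-second note = 1.
Adding: 6 + 6 + 12 + 12 + 1 + 12 + 1 + 4 + 4 + 1 = 59.
59 exceeds 54, so the answer is No.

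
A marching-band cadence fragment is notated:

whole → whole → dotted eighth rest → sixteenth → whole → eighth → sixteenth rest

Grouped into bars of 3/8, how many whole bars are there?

One bar of 3/8 = 6 sixteenth notes.
Express everything in sixteenth notes: whole = 16; whole = 16; dotted eighth rest = 3; sixteenth = 1; whole = 16; eighth = 2; sixteenth rest = 1.
Adding: 16 + 16 + 3 + 1 + 16 + 2 + 1 = 55.
55 ÷ 6 = 9 complete bars with 1 left over.

9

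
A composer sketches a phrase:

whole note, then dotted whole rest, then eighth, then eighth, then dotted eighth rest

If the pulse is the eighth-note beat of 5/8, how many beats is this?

One eighth-note beat = 2 sixteenth notes.
Each duration in sixteenth notes: whole note = 16; dotted whole rest = 24; eighth = 2; eighth = 2; dotted eighth rest = 3.
Total: 16 + 24 + 2 + 2 + 3 = 47.
47 ÷ 2 = 23.5 beats.

23.5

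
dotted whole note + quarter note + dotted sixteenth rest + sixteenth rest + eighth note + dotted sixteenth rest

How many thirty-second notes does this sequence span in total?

68

Working in thirty-second notes: dotted whole note = 48; quarter note = 8; dotted sixteenth rest = 3; sixteenth rest = 2; eighth note = 4; dotted sixteenth rest = 3.
Altogether 48 + 8 + 3 + 2 + 4 + 3 = 68 thirty-second notes.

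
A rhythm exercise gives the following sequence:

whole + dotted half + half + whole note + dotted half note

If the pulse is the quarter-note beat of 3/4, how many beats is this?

16

One quarter-note beat = 2 eighth notes.
Convert each value to eighth notes: whole = 8; dotted half = 6; half = 4; whole note = 8; dotted half note = 6.
Sum: 8 + 6 + 4 + 8 + 6 = 32.
32 ÷ 2 = 16 beats.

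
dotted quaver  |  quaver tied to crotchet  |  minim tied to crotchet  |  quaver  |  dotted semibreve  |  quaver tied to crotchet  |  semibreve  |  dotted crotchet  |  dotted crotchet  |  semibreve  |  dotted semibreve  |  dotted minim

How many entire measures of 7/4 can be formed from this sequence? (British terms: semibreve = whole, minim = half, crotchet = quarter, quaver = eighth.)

One bar of 7/4 = 28 sixteenth notes.
Working in sixteenth notes: dotted quaver = 3; quaver tied to crotchet (quaver + crotchet) = 6; minim tied to crotchet (minim + crotchet) = 12; quaver = 2; dotted semibreve = 24; quaver tied to crotchet (quaver + crotchet) = 6; semibreve = 16; dotted crotchet = 6; dotted crotchet = 6; semibreve = 16; dotted semibreve = 24; dotted minim = 12.
Altogether 3 + 6 + 12 + 2 + 24 + 6 + 16 + 6 + 6 + 16 + 24 + 12 = 133.
133 ÷ 28 = 4 complete bars with 21 left over.

4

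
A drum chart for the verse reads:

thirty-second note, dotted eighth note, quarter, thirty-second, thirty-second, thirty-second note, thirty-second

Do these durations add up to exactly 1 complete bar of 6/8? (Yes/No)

No

One bar of 6/8 = 24 thirty-second notes.
Convert each value to thirty-second notes: thirty-second note = 1; dotted eighth note = 6; quarter = 8; thirty-second = 1; thirty-second = 1; thirty-second note = 1; thirty-second = 1.
Adding: 1 + 6 + 8 + 1 + 1 + 1 + 1 = 19.
19 falls short of 24, so the answer is No.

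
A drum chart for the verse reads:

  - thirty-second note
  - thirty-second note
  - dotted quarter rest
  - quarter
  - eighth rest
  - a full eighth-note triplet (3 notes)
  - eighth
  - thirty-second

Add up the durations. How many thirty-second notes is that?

39

Express everything in thirty-second notes: thirty-second note = 1; thirty-second note = 1; dotted quarter rest = 12; quarter = 8; eighth rest = 4; a full eighth-note triplet (3 notes) (three triplet eighths span one quarter) = 8; eighth = 4; thirty-second = 1.
Adding: 1 + 1 + 12 + 8 + 4 + 8 + 4 + 1 = 39 thirty-second notes.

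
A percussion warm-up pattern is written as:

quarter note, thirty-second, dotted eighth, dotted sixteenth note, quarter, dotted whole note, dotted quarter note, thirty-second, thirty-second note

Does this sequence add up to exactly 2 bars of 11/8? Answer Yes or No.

Yes

One bar of 11/8 = 44 thirty-second notes, so 2 bars = 88.
Working in thirty-second notes: quarter note = 8; thirty-second = 1; dotted eighth = 6; dotted sixteenth note = 3; quarter = 8; dotted whole note = 48; dotted quarter note = 12; thirty-second = 1; thirty-second note = 1.
Sum: 8 + 1 + 6 + 3 + 8 + 48 + 12 + 1 + 1 = 88.
88 equals 88, so the answer is Yes.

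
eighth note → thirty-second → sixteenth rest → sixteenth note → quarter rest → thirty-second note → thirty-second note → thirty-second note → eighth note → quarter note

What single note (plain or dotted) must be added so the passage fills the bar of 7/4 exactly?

The bar of 7/4 = 56 thirty-second notes.
Convert each value to thirty-second notes: eighth note = 4; thirty-second = 1; sixteenth rest = 2; sixteenth note = 2; quarter rest = 8; thirty-second note = 1; thirty-second note = 1; thirty-second note = 1; eighth note = 4; quarter note = 8.
Adding: 4 + 1 + 2 + 2 + 8 + 1 + 1 + 1 + 4 + 8 = 32.
Remaining: 56 − 32 = 24 thirty-second notes, which is a dotted half note.

dotted half note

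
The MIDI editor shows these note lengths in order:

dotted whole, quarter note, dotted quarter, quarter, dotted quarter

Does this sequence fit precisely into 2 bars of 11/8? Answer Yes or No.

One bar of 11/8 = 11 eighth notes, so 2 bars = 22.
In eighth notes: dotted whole = 12; quarter note = 2; dotted quarter = 3; quarter = 2; dotted quarter = 3.
Total: 12 + 2 + 3 + 2 + 3 = 22.
22 equals 22, so the answer is Yes.

Yes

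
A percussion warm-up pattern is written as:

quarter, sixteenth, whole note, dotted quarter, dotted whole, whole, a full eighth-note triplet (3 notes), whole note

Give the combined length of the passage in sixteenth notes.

87

Working in sixteenth notes: quarter = 4; sixteenth = 1; whole note = 16; dotted quarter = 6; dotted whole = 24; whole = 16; a full eighth-note triplet (3 notes) (three triplet eighths span one quarter) = 4; whole note = 16.
Adding: 4 + 1 + 16 + 6 + 24 + 16 + 4 + 16 = 87 sixteenth notes.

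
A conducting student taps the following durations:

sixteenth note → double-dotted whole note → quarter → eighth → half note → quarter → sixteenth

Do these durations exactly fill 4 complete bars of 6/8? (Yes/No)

Yes

One bar of 6/8 = 12 sixteenth notes, so 4 bars = 48.
Working in sixteenth notes: sixteenth note = 1; double-dotted whole note = 28; quarter = 4; eighth = 2; half note = 8; quarter = 4; sixteenth = 1.
Total: 1 + 28 + 4 + 2 + 8 + 4 + 1 = 48.
48 equals 48, so the answer is Yes.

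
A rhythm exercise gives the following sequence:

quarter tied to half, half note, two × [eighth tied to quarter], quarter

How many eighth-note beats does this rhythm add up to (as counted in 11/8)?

18

One eighth-note beat = 2 sixteenth notes.
Convert each value to sixteenth notes: quarter tied to half (quarter + half) = 12; half note = 8; eighth tied to quarter (eighth + quarter) = 6; eighth tied to quarter (eighth + quarter) = 6; quarter = 4.
Sum: 12 + 8 + 6 + 6 + 4 = 36.
36 ÷ 2 = 18 beats.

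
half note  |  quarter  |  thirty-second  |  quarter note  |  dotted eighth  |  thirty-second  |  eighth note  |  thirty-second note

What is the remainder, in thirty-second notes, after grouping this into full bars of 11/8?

1

One bar of 11/8 = 44 thirty-second notes.
Convert each value to thirty-second notes: half note = 16; quarter = 8; thirty-second = 1; quarter note = 8; dotted eighth = 6; thirty-second = 1; eighth note = 4; thirty-second note = 1.
Total: 16 + 8 + 1 + 8 + 6 + 1 + 4 + 1 = 45.
45 ÷ 44 = 1 complete bar with 1 thirty-second note remaining.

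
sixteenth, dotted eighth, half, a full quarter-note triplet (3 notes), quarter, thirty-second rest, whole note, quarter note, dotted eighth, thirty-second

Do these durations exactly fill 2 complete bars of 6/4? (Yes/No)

One bar of 6/4 = 48 thirty-second notes, so 2 bars = 96.
Working in thirty-second notes: sixteenth = 2; dotted eighth = 6; half = 16; a full quarter-note triplet (3 notes) (three triplet quarters span one half) = 16; quarter = 8; thirty-second rest = 1; whole note = 32; quarter note = 8; dotted eighth = 6; thirty-second = 1.
Altogether 2 + 6 + 16 + 16 + 8 + 1 + 32 + 8 + 6 + 1 = 96.
96 equals 96, so the answer is Yes.

Yes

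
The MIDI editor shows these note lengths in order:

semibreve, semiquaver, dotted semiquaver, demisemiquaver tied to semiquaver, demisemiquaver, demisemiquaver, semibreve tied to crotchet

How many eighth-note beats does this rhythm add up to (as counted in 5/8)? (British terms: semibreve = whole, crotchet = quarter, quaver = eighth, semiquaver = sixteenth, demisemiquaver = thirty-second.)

One eighth-note beat = 4 thirty-second notes.
In thirty-second notes: semibreve = 32; semiquaver = 2; dotted semiquaver = 3; demisemiquaver tied to semiquaver (demisemiquaver + semiquaver) = 3; demisemiquaver = 1; demisemiquaver = 1; semibreve tied to crotchet (semibreve + crotchet) = 40.
Altogether 32 + 2 + 3 + 3 + 1 + 1 + 40 = 82.
82 ÷ 4 = 20.5 beats.

20.5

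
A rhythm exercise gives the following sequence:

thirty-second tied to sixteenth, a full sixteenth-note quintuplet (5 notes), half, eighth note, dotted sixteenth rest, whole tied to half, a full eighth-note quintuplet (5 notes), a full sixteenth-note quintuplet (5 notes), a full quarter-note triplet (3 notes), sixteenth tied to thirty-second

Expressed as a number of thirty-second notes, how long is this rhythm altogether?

Working in thirty-second notes: thirty-second tied to sixteenth (thirty-second + sixteenth) = 3; a full sixteenth-note quintuplet (5 notes) (five quintuplet sixteenths span one quarter) = 8; half = 16; eighth note = 4; dotted sixteenth rest = 3; whole tied to half (whole + half) = 48; a full eighth-note quintuplet (5 notes) (five quintuplet eighths span one half) = 16; a full sixteenth-note quintuplet (5 notes) (five quintuplet sixteenths span one quarter) = 8; a full quarter-note triplet (3 notes) (three triplet quarters span one half) = 16; sixteenth tied to thirty-second (sixteenth + thirty-second) = 3.
Adding: 3 + 8 + 16 + 4 + 3 + 48 + 16 + 8 + 16 + 3 = 125 thirty-second notes.

125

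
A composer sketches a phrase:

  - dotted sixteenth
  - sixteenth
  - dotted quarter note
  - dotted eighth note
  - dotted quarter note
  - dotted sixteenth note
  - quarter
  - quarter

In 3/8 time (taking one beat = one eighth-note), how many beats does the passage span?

One eighth-note beat = 4 thirty-second notes.
Convert each value to thirty-second notes: dotted sixteenth = 3; sixteenth = 2; dotted quarter note = 12; dotted eighth note = 6; dotted quarter note = 12; dotted sixteenth note = 3; quarter = 8; quarter = 8.
Altogether 3 + 2 + 12 + 6 + 12 + 3 + 8 + 8 = 54.
54 ÷ 4 = 13.5 beats.

13.5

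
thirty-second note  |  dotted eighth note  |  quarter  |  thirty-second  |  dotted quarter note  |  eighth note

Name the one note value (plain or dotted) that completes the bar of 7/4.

dotted half note

The bar of 7/4 = 56 thirty-second notes.
Each duration in thirty-second notes: thirty-second note = 1; dotted eighth note = 6; quarter = 8; thirty-second = 1; dotted quarter note = 12; eighth note = 4.
Sum: 1 + 6 + 8 + 1 + 12 + 4 = 32.
Remaining: 56 − 32 = 24 thirty-second notes, which is a dotted half note.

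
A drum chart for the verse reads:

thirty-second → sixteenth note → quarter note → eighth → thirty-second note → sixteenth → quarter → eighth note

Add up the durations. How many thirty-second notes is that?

Each duration in thirty-second notes: thirty-second = 1; sixteenth note = 2; quarter note = 8; eighth = 4; thirty-second note = 1; sixteenth = 2; quarter = 8; eighth note = 4.
Total: 1 + 2 + 8 + 4 + 1 + 2 + 8 + 4 = 30 thirty-second notes.

30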